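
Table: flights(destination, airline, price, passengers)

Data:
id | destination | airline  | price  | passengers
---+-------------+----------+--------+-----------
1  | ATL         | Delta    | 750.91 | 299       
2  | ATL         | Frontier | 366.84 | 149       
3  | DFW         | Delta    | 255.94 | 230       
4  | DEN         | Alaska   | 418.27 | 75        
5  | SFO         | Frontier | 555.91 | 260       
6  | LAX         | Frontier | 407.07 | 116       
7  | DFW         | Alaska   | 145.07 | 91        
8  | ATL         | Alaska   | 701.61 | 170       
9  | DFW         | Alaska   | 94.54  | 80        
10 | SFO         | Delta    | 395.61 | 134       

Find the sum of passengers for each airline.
SELECT airline, SUM(passengers) as result
FROM flights
GROUP BY airline

Result:
  Alaska: 416
  Delta: 663
  Frontier: 525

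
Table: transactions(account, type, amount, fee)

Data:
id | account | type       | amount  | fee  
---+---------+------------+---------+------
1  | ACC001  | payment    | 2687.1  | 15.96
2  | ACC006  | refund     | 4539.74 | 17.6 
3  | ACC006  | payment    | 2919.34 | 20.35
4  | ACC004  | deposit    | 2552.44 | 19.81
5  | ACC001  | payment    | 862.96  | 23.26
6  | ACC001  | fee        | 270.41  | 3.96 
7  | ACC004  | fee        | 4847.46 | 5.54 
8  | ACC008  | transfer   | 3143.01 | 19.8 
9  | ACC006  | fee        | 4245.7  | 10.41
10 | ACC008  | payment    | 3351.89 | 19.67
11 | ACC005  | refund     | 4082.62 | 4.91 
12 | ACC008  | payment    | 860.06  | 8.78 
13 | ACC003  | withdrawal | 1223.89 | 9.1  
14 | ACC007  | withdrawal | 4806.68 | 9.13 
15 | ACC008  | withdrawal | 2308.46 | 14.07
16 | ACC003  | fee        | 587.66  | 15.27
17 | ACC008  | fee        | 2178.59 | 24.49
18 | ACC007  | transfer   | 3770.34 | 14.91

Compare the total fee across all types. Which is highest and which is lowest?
SELECT type, SUM(fee)
FROM transactions
GROUP BY type
ORDER BY SUM(fee)

All groups:
  deposit: 19.81
  refund: 22.51
  withdrawal: 32.30
  transfer: 34.71
  fee: 59.67
  payment: 88.02

Highest: payment (88.02)
Lowest: deposit (19.81)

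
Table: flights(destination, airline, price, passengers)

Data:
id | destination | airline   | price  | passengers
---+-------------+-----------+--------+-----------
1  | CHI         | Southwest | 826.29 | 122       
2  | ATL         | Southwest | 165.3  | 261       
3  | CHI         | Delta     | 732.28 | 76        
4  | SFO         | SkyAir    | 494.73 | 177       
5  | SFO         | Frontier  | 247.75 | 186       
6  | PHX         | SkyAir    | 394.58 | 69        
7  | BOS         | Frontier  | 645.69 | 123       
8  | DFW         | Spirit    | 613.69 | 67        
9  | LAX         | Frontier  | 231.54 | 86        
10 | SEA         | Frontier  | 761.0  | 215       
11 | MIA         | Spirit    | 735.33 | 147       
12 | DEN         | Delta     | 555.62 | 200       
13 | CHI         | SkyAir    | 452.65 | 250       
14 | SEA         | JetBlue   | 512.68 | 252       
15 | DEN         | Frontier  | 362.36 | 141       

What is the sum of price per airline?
SELECT airline, SUM(price) as result
FROM flights
GROUP BY airline

Result:
  Delta: 1287.90
  Frontier: 2248.34
  JetBlue: 512.68
  SkyAir: 1341.96
  Southwest: 991.59
  Spirit: 1349.02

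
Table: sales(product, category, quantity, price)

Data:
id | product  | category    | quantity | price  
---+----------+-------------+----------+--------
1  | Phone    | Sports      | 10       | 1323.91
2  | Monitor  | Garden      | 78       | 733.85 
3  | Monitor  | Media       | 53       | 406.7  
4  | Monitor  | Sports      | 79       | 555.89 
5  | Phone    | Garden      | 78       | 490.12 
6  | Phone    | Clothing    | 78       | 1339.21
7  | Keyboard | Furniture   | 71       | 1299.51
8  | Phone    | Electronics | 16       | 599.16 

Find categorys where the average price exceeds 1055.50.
SELECT category, AVG(price)
FROM sales
GROUP BY category
HAVING AVG(price) > 1055.50

Result:
  Clothing: avg=1339.21
  Furniture: avg=1299.51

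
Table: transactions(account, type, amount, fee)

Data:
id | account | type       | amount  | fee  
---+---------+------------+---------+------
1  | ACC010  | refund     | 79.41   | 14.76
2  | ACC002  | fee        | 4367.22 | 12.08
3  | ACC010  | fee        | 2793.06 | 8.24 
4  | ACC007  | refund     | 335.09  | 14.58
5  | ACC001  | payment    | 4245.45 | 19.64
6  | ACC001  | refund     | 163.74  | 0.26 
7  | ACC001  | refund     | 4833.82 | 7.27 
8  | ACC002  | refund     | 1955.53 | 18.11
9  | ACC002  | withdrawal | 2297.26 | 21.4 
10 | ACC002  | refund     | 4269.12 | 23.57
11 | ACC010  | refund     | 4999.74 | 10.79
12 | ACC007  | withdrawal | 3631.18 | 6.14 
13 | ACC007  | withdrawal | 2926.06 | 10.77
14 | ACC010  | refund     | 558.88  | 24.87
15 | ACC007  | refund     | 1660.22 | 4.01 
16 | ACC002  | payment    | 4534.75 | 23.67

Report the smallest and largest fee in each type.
SELECT type, MIN(fee), MAX(fee)
FROM transactions
GROUP BY type

Result:
  fee: min=8.24, max=12.08
  payment: min=19.64, max=23.67
  refund: min=0.26, max=24.87
  withdrawal: min=6.14, max=21.40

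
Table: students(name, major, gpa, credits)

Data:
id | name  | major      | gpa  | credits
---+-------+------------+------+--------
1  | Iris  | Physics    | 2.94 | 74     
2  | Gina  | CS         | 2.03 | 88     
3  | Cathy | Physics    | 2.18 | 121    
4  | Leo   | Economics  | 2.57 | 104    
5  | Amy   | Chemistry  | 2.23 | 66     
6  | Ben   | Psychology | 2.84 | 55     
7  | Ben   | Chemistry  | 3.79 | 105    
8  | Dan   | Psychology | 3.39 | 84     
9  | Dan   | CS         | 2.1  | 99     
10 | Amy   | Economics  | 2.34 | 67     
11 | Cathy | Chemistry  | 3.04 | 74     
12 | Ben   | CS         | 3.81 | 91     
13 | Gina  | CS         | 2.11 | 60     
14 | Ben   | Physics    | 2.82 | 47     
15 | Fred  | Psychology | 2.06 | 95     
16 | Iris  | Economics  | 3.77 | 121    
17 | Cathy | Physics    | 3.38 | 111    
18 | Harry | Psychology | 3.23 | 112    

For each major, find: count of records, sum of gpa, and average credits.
SELECT major,
       COUNT(*) as cnt,
       SUM(gpa) as total_gpa,
       AVG(credits) as avg_credits
FROM students
GROUP BY major

Result:
  CS: 4 records, 10.05 total gpa, 84.50 avg credits
  Chemistry: 3 records, 9.06 total gpa, 81.67 avg credits
  Economics: 3 records, 8.68 total gpa, 97.33 avg credits
  Physics: 4 records, 11.32 total gpa, 88.25 avg credits
  Psychology: 4 records, 11.52 total gpa, 86.50 avg credits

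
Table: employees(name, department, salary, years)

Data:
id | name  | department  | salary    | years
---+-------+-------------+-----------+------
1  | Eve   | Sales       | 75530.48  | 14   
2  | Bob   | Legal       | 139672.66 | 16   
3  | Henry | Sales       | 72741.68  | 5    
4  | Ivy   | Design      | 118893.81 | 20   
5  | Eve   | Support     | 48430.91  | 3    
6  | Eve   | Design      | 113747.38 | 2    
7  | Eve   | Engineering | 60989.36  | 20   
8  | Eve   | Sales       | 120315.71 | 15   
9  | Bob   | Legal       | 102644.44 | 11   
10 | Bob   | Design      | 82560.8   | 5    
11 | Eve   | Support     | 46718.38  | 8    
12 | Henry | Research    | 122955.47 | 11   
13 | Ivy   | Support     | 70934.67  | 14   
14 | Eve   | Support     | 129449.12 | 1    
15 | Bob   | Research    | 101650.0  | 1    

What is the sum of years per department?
SELECT department, SUM(years) as result
FROM employees
GROUP BY department

Result:
  Design: 27
  Engineering: 20
  Legal: 27
  Research: 12
  Sales: 34
  Support: 26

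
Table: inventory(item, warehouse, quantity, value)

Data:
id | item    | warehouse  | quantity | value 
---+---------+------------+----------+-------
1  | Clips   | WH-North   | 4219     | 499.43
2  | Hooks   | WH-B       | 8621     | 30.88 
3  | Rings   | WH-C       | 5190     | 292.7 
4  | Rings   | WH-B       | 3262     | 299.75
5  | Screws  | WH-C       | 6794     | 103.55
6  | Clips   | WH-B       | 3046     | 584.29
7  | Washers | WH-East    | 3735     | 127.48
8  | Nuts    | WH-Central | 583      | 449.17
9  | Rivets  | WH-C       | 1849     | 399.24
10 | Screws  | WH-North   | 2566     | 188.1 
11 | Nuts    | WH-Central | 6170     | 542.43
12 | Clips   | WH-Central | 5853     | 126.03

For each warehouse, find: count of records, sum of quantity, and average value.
SELECT warehouse,
       COUNT(*) as cnt,
       SUM(quantity) as total_quantity,
       AVG(value) as avg_value
FROM inventory
GROUP BY warehouse

Result:
  WH-B: 3 records, 14929 total quantity, 304.97 avg value
  WH-C: 3 records, 13833 total quantity, 265.16 avg value
  WH-Central: 3 records, 12606 total quantity, 372.54 avg value
  WH-East: 1 records, 3735 total quantity, 127.48 avg value
  WH-North: 2 records, 6785 total quantity, 343.77 avg value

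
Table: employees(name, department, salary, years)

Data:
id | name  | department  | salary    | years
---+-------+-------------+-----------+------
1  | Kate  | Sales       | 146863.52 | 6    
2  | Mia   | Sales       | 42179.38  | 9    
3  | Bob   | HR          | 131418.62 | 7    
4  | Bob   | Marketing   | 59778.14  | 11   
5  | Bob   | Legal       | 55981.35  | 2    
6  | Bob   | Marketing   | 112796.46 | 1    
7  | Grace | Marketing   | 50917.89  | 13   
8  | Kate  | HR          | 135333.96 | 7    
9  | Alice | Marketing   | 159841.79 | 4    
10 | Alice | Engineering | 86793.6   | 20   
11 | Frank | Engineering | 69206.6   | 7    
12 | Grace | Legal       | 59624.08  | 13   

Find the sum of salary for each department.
SELECT department, SUM(salary) as result
FROM employees
GROUP BY department

Result:
  Engineering: 156000.20
  HR: 266752.58
  Legal: 115605.43
  Marketing: 383334.28
  Sales: 189042.90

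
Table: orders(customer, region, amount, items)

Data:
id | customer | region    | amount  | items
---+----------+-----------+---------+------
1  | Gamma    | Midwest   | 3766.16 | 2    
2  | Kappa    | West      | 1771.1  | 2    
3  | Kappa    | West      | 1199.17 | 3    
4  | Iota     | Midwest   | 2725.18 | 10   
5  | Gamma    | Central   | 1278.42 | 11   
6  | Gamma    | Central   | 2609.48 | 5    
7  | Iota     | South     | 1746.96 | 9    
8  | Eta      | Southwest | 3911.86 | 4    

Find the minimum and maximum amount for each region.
SELECT region, MIN(amount), MAX(amount)
FROM orders
GROUP BY region

Result:
  Central: min=1278.42, max=2609.48
  Midwest: min=2725.18, max=3766.16
  South: min=1746.96, max=1746.96
  Southwest: min=3911.86, max=3911.86
  West: min=1199.17, max=1771.10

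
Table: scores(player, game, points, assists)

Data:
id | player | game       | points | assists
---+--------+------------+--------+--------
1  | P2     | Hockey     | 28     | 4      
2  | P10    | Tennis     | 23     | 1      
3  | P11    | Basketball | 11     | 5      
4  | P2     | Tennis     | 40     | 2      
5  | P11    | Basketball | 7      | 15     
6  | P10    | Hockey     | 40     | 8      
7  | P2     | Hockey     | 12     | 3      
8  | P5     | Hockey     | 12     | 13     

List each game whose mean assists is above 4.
SELECT game, AVG(assists)
FROM scores
GROUP BY game
HAVING AVG(assists) > 4

Result:
  Basketball: avg=10.00
  Hockey: avg=7.00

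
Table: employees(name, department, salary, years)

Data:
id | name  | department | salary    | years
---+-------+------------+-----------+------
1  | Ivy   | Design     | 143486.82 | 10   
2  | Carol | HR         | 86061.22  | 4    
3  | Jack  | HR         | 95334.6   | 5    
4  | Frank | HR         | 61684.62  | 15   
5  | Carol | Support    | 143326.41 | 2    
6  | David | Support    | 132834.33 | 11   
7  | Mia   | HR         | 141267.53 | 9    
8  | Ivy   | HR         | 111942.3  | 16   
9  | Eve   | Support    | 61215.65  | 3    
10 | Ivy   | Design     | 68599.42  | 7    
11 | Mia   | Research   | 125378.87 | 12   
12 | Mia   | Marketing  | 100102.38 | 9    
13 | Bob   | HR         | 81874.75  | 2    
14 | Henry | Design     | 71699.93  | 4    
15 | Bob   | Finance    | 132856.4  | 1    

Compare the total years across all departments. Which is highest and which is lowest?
SELECT department, SUM(years)
FROM employees
GROUP BY department
ORDER BY SUM(years)

All groups:
  Finance: 1
  Marketing: 9
  Research: 12
  Support: 16
  Design: 21
  HR: 51

Highest: HR (51)
Lowest: Finance (1)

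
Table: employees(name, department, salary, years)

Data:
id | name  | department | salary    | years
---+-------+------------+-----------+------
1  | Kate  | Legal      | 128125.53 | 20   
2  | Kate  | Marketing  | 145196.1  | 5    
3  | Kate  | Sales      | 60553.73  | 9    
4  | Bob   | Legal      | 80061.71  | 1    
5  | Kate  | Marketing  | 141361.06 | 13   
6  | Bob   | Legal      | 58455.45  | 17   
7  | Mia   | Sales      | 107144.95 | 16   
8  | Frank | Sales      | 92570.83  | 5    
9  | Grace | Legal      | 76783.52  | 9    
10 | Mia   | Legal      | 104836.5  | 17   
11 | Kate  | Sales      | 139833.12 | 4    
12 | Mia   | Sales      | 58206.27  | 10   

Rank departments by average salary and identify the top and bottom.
SELECT department, AVG(salary)
FROM employees
GROUP BY department
ORDER BY AVG(salary)

All groups:
  Legal: 89652.54
  Sales: 91661.78
  Marketing: 143278.58

Highest: Marketing (143278.58)
Lowest: Legal (89652.54)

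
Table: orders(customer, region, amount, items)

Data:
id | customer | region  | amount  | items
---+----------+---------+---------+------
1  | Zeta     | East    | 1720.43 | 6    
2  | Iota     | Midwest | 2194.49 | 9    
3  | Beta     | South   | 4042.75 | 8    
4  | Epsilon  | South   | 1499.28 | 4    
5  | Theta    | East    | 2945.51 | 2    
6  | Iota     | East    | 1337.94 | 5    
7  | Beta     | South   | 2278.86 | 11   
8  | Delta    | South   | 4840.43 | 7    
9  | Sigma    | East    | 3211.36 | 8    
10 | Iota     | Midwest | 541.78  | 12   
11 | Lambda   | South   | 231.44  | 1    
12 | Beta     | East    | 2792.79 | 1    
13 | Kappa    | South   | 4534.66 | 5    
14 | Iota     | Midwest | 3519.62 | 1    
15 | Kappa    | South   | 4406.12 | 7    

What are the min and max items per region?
SELECT region, MIN(items), MAX(items)
FROM orders
GROUP BY region

Result:
  East: min=1, max=8
  Midwest: min=1, max=12
  South: min=1, max=11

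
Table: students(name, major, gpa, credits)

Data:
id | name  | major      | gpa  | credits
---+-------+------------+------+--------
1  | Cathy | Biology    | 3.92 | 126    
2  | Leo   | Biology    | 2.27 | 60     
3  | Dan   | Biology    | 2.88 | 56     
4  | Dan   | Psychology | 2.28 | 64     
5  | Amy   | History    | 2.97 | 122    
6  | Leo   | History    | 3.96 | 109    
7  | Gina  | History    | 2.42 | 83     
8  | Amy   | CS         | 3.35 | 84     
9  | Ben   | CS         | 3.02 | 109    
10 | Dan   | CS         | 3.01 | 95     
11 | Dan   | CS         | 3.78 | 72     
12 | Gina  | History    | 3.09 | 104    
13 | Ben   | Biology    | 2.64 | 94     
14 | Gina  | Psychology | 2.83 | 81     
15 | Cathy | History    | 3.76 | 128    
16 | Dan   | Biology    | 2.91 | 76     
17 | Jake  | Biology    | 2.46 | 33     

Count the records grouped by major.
SELECT major, COUNT(*) as count
FROM students
GROUP BY major

Result:
  Biology: 6
  CS: 4
  History: 5
  Psychology: 2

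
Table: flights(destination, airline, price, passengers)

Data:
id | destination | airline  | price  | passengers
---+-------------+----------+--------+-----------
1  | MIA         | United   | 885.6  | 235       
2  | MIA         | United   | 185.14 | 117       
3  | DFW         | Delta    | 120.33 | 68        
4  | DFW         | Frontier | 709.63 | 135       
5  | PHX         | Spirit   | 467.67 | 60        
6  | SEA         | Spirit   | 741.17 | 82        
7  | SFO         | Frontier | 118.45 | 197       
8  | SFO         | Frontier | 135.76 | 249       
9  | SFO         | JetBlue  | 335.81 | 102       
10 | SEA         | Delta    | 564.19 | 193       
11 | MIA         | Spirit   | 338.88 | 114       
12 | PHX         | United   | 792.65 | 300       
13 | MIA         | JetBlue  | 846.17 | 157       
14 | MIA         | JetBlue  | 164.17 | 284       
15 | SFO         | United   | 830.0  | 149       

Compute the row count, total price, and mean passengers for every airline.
SELECT airline,
       COUNT(*) as cnt,
       SUM(price) as total_price,
       AVG(passengers) as avg_passengers
FROM flights
GROUP BY airline

Result:
  Delta: 2 records, 684.52 total price, 130.50 avg passengers
  Frontier: 3 records, 963.84 total price, 193.67 avg passengers
  JetBlue: 3 records, 1346.15 total price, 181.00 avg passengers
  Spirit: 3 records, 1547.72 total price, 85.33 avg passengers
  United: 4 records, 2693.39 total price, 200.25 avg passengers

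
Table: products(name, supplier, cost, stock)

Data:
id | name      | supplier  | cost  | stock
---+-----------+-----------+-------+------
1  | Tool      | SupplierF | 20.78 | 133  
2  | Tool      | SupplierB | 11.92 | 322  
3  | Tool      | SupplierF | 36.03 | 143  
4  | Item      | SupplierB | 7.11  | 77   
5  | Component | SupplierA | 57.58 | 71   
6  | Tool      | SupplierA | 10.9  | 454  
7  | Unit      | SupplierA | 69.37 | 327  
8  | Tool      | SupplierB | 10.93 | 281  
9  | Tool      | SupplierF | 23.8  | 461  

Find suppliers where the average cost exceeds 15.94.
SELECT supplier, AVG(cost)
FROM products
GROUP BY supplier
HAVING AVG(cost) > 15.94

Result:
  SupplierA: avg=45.95
  SupplierF: avg=26.87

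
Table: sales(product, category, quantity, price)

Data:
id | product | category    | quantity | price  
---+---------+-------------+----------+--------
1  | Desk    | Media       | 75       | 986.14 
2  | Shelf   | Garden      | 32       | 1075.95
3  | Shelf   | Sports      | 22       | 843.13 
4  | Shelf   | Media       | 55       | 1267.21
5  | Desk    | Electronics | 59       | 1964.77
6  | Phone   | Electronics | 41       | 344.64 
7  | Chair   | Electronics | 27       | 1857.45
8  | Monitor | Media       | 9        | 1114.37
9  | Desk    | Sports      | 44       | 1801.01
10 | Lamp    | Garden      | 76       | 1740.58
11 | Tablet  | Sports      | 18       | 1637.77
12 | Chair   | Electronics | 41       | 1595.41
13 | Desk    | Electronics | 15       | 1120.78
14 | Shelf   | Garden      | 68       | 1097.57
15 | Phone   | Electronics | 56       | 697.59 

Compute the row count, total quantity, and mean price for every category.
SELECT category,
       COUNT(*) as cnt,
       SUM(quantity) as total_quantity,
       AVG(price) as avg_price
FROM sales
GROUP BY category

Result:
  Electronics: 6 records, 239 total quantity, 1263.44 avg price
  Garden: 3 records, 176 total quantity, 1304.70 avg price
  Media: 3 records, 139 total quantity, 1122.57 avg price
  Sports: 3 records, 84 total quantity, 1427.30 avg price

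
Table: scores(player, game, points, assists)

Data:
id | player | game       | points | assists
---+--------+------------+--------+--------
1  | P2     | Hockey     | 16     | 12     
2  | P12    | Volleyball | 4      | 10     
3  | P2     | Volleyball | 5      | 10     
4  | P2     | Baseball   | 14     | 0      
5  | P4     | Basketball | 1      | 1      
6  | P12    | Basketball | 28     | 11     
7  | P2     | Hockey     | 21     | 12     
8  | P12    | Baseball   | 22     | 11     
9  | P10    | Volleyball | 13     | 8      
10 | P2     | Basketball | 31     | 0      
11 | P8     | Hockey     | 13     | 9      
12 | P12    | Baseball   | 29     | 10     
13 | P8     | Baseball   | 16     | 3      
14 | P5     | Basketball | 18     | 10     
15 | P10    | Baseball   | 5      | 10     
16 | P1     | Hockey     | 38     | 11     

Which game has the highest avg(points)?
SELECT game, AVG(points) as val
FROM scores
GROUP BY game
ORDER BY val DESC
LIMIT 1

Result: Hockey with avg(points) = 22.00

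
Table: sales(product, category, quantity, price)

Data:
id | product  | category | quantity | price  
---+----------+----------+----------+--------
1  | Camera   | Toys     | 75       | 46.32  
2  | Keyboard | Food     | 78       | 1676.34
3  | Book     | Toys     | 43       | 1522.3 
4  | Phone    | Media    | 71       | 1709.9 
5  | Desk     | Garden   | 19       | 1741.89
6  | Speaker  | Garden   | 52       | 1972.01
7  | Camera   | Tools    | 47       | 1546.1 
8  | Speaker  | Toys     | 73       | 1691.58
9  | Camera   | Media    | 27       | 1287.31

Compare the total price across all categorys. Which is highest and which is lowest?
SELECT category, SUM(price)
FROM sales
GROUP BY category
ORDER BY SUM(price)

All groups:
  Tools: 1546.10
  Food: 1676.34
  Media: 2997.21
  Toys: 3260.20
  Garden: 3713.90

Highest: Garden (3713.90)
Lowest: Tools (1546.10)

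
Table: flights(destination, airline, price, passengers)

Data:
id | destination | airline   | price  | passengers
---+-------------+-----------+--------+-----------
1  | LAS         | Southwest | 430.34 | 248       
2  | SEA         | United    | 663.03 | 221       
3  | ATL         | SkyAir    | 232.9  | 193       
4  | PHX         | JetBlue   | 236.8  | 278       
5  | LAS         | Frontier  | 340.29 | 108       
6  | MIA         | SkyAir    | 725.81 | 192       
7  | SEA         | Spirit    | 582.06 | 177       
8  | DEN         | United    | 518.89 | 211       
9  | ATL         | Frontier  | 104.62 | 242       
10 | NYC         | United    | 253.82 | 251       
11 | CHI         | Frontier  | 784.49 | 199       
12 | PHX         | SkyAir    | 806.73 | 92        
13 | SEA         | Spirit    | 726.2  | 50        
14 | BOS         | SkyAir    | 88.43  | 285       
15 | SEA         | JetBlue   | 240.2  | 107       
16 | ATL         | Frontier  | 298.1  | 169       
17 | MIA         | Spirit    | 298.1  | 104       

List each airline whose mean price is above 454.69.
SELECT airline, AVG(price)
FROM flights
GROUP BY airline
HAVING AVG(price) > 454.69

Result:
  SkyAir: avg=463.47
  Spirit: avg=535.45
  United: avg=478.58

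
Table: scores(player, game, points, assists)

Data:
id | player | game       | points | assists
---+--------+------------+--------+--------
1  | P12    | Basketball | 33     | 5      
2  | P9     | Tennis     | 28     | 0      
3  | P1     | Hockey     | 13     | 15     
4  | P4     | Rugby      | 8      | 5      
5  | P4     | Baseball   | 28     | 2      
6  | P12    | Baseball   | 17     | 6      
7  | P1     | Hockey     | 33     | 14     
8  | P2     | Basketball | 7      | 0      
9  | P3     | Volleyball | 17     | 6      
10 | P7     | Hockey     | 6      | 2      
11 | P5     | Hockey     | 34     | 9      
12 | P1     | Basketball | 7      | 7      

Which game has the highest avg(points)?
SELECT game, AVG(points) as val
FROM scores
GROUP BY game
ORDER BY val DESC
LIMIT 1

Result: Tennis with avg(points) = 28.00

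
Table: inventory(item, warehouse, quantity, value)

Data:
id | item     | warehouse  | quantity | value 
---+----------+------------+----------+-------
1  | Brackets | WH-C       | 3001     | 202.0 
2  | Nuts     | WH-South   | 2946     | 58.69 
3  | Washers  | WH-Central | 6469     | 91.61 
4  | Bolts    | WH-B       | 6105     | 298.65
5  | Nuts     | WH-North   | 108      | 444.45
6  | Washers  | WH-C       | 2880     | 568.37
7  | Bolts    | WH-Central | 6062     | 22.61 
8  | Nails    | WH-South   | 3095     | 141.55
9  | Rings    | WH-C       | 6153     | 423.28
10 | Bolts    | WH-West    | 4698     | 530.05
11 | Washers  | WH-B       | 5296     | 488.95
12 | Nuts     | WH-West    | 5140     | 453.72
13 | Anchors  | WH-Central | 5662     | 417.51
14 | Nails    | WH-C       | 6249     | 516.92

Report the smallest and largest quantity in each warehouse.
SELECT warehouse, MIN(quantity), MAX(quantity)
FROM inventory
GROUP BY warehouse

Result:
  WH-B: min=5296, max=6105
  WH-C: min=2880, max=6249
  WH-Central: min=5662, max=6469
  WH-North: min=108, max=108
  WH-South: min=2946, max=3095
  WH-West: min=4698, max=5140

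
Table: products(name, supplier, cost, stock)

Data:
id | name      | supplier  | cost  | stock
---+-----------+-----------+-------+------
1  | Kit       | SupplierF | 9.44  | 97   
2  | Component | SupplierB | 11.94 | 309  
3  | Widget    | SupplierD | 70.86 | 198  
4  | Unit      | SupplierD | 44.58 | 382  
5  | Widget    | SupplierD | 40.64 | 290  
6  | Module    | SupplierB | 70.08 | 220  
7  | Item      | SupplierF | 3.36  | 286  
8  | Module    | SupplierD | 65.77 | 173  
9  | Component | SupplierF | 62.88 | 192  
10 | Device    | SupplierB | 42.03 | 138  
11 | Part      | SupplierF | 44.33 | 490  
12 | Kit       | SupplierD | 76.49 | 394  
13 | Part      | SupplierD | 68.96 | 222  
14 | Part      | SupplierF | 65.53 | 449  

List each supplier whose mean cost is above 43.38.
SELECT supplier, AVG(cost)
FROM products
GROUP BY supplier
HAVING AVG(cost) > 43.38

Result:
  SupplierD: avg=61.22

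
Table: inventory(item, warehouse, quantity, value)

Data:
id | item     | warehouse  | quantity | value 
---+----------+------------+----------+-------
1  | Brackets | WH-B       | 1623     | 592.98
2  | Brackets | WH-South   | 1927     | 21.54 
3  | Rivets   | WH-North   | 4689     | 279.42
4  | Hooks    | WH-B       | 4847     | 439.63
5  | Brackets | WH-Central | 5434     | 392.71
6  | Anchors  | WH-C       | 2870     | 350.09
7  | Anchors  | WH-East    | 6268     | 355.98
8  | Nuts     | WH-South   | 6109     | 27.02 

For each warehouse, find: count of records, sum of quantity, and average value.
SELECT warehouse,
       COUNT(*) as cnt,
       SUM(quantity) as total_quantity,
       AVG(value) as avg_value
FROM inventory
GROUP BY warehouse

Result:
  WH-B: 2 records, 6470 total quantity, 516.31 avg value
  WH-C: 1 records, 2870 total quantity, 350.09 avg value
  WH-Central: 1 records, 5434 total quantity, 392.71 avg value
  WH-East: 1 records, 6268 total quantity, 355.98 avg value
  WH-North: 1 records, 4689 total quantity, 279.42 avg value
  WH-South: 2 records, 8036 total quantity, 24.28 avg value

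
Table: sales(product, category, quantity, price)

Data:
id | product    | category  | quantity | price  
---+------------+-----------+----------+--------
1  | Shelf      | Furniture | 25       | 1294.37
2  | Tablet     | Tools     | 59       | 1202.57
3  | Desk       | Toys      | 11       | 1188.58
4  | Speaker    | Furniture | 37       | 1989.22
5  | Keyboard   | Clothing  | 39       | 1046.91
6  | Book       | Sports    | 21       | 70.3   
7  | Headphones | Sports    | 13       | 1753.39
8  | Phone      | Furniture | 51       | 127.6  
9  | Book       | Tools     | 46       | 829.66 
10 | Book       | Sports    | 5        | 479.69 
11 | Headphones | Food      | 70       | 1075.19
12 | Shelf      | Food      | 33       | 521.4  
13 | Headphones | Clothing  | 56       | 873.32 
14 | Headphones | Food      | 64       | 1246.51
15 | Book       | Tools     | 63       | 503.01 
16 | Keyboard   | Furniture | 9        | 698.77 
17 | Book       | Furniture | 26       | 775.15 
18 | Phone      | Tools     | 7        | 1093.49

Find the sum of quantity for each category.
SELECT category, SUM(quantity) as result
FROM sales
GROUP BY category

Result:
  Clothing: 95
  Food: 167
  Furniture: 148
  Sports: 39
  Tools: 175
  Toys: 11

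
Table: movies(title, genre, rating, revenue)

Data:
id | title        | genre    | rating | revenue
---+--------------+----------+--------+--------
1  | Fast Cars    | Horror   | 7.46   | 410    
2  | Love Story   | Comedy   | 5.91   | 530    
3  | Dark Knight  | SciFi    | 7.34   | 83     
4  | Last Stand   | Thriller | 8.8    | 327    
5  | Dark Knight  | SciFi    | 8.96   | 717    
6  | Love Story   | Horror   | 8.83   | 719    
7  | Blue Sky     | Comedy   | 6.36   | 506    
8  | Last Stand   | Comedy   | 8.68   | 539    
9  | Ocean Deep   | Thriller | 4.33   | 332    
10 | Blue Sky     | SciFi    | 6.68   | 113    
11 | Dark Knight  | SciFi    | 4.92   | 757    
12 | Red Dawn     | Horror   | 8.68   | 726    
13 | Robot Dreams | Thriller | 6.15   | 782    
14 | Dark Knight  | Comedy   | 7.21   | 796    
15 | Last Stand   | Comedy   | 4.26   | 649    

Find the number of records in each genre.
SELECT genre, COUNT(*) as count
FROM movies
GROUP BY genre

Result:
  Comedy: 5
  Horror: 3
  SciFi: 4
  Thriller: 3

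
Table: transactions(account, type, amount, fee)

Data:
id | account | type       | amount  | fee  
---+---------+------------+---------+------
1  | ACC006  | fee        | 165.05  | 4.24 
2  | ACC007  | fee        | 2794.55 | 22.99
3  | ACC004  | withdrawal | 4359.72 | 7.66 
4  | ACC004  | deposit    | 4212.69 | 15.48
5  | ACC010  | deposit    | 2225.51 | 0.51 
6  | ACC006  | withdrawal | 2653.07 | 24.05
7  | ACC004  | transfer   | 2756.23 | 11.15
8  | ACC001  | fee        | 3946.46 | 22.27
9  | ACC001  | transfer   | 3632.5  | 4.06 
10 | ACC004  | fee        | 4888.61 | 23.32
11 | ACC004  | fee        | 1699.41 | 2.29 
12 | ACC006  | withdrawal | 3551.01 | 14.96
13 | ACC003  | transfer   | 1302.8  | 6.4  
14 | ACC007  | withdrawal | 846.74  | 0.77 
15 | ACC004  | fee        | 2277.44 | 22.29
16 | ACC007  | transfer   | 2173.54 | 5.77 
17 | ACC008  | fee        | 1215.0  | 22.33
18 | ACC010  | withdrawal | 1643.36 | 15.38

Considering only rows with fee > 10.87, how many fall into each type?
SELECT type, COUNT(*)
FROM transactions
WHERE fee > 10.87
GROUP BY type

Note: WHERE filters rows before grouping.

Result:
  deposit: 1
  fee: 5
  transfer: 1
  withdrawal: 3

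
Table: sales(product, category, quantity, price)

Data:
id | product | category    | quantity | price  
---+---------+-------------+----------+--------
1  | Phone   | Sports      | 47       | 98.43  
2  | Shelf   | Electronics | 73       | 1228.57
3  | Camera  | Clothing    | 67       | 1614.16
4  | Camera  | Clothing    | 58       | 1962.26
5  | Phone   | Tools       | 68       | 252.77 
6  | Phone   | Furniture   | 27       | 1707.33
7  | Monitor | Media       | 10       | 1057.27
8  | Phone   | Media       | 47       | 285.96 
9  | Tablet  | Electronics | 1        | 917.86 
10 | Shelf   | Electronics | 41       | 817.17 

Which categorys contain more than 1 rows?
SELECT category, COUNT(*) as cnt
FROM sales
GROUP BY category
HAVING COUNT(*) > 1

Result:
  Clothing: 2
  Electronics: 3
  Media: 2

Note: HAVING filters groups after aggregation, WHERE filters rows before.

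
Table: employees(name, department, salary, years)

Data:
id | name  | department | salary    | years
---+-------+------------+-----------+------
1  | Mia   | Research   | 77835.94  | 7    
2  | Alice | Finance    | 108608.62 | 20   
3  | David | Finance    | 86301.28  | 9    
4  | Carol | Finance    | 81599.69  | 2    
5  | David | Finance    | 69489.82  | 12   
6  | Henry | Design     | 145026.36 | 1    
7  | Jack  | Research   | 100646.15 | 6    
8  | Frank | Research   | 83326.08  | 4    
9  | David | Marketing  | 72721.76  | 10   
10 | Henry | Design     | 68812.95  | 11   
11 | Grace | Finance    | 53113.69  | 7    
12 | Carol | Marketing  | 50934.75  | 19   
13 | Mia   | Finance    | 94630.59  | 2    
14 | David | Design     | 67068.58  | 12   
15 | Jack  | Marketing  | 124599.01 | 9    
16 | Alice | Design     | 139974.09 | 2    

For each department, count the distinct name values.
SELECT department, COUNT(DISTINCT name)
FROM employees
GROUP BY department

Result:
  Design: 3 distinct
  Finance: 5 distinct
  Marketing: 3 distinct
  Research: 3 distinct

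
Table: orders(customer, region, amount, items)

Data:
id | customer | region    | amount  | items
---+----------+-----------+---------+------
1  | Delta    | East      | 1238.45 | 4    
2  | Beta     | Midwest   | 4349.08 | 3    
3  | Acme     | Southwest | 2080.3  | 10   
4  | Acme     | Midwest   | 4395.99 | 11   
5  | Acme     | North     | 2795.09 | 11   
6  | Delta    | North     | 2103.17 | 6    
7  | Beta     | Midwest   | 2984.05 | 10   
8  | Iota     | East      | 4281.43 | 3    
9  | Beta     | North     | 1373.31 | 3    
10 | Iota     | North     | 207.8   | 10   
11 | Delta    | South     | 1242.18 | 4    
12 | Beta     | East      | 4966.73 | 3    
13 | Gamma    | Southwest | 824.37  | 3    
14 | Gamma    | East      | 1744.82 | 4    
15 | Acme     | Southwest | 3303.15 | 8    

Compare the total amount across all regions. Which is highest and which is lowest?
SELECT region, SUM(amount)
FROM orders
GROUP BY region
ORDER BY SUM(amount)

All groups:
  South: 1242.18
  Southwest: 6207.82
  North: 6479.37
  Midwest: 11729.12
  East: 12231.43

Highest: East (12231.43)
Lowest: South (1242.18)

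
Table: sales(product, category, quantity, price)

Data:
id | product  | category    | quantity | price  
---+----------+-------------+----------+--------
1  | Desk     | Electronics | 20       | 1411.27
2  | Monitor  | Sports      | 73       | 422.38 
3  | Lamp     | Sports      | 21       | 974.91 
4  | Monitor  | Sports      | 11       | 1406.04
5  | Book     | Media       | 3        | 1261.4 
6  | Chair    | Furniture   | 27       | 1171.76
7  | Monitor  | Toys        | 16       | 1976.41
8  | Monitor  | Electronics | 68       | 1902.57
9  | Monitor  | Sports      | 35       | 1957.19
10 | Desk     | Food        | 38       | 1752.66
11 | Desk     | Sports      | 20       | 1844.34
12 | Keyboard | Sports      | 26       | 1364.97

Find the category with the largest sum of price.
SELECT category, SUM(price) as val
FROM sales
GROUP BY category
ORDER BY val DESC
LIMIT 1

Result: Sports with sum(price) = 7969.83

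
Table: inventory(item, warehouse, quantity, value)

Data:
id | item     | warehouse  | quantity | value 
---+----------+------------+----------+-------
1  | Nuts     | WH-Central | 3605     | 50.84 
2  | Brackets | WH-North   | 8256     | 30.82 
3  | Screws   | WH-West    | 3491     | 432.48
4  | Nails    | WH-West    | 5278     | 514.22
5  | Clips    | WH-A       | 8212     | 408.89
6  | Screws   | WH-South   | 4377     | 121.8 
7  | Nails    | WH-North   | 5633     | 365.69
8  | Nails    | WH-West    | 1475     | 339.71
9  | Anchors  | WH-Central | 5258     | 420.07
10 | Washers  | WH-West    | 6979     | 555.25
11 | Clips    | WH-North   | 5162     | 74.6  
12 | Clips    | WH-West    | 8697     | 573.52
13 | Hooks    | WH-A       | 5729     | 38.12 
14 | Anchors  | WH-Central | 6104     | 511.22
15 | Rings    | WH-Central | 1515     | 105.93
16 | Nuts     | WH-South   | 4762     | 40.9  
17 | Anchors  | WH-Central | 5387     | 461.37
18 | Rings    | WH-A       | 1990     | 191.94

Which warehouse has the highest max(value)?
SELECT warehouse, MAX(value) as val
FROM inventory
GROUP BY warehouse
ORDER BY val DESC
LIMIT 1

Result: WH-West with max(value) = 573.52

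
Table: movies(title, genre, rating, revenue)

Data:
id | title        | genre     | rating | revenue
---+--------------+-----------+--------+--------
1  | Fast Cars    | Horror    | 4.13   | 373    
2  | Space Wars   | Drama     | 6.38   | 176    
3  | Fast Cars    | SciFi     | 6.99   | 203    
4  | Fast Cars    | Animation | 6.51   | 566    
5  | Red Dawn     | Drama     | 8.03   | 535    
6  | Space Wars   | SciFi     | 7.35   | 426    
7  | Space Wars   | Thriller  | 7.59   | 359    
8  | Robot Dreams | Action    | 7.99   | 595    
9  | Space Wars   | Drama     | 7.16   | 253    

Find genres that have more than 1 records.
SELECT genre, COUNT(*) as cnt
FROM movies
GROUP BY genre
HAVING COUNT(*) > 1

Result:
  Drama: 3
  SciFi: 2

Note: HAVING filters groups after aggregation, WHERE filters rows before.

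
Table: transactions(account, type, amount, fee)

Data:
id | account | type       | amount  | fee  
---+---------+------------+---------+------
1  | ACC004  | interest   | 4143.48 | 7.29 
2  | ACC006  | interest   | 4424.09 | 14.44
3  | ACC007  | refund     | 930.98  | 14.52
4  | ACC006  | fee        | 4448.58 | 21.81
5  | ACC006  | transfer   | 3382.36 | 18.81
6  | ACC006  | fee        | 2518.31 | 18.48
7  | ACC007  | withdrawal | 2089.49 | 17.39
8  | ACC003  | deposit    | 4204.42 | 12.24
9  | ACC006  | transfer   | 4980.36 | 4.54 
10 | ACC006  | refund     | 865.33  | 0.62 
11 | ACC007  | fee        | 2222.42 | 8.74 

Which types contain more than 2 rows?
SELECT type, COUNT(*) as cnt
FROM transactions
GROUP BY type
HAVING COUNT(*) > 2

Result:
  fee: 3

Note: HAVING filters groups after aggregation, WHERE filters rows before.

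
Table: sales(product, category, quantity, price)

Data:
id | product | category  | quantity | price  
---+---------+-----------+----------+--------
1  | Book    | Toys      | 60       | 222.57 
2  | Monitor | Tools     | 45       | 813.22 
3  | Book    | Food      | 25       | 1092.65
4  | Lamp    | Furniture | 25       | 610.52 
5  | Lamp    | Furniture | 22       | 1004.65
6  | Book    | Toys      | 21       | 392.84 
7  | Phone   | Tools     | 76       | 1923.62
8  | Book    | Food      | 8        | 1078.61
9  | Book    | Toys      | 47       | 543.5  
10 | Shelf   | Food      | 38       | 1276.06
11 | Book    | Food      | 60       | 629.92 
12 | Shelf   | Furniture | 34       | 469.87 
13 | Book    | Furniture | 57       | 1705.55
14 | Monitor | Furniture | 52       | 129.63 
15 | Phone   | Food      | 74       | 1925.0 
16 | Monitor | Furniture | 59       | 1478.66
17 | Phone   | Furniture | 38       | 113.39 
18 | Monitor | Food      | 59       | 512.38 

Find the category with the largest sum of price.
SELECT category, SUM(price) as val
FROM sales
GROUP BY category
ORDER BY val DESC
LIMIT 1

Result: Food with sum(price) = 6514.62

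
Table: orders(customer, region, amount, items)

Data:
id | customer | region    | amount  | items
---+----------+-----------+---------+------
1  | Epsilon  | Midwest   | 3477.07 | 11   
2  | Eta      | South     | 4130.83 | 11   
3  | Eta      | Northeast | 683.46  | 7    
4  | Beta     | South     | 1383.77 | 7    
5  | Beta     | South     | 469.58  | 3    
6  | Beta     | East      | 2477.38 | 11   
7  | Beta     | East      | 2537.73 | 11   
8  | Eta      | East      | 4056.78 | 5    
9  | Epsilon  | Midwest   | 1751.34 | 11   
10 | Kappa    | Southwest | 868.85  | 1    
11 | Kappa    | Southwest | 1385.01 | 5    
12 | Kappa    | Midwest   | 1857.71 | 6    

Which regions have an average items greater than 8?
SELECT region, AVG(items)
FROM orders
GROUP BY region
HAVING AVG(items) > 8

Result:
  East: avg=9.00
  Midwest: avg=9.33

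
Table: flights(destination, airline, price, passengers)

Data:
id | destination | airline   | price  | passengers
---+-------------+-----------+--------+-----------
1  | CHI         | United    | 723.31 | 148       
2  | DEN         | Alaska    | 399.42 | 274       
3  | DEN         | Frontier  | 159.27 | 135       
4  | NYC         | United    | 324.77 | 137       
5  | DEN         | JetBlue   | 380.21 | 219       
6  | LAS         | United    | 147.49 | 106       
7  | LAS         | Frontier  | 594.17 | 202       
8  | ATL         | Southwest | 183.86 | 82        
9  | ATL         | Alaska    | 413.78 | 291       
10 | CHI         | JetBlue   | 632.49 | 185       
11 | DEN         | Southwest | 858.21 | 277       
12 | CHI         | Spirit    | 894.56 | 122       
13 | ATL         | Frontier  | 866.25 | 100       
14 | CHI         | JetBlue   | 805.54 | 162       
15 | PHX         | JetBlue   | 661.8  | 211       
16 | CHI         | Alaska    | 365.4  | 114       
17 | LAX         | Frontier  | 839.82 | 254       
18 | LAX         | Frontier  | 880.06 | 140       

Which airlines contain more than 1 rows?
SELECT airline, COUNT(*) as cnt
FROM flights
GROUP BY airline
HAVING COUNT(*) > 1

Result:
  Alaska: 3
  Frontier: 5
  JetBlue: 4
  Southwest: 2
  United: 3

Note: HAVING filters groups after aggregation, WHERE filters rows before.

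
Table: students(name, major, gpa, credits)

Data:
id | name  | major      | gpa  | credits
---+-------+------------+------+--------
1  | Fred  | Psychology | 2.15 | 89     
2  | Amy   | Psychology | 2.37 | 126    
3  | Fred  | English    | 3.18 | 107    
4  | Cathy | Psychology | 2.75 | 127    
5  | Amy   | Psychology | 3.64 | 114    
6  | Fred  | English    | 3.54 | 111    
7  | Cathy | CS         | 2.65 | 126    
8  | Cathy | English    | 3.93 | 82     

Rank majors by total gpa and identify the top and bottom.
SELECT major, SUM(gpa)
FROM students
GROUP BY major
ORDER BY SUM(gpa)

All groups:
  CS: 2.65
  English: 10.65
  Psychology: 10.91

Highest: Psychology (10.91)
Lowest: CS (2.65)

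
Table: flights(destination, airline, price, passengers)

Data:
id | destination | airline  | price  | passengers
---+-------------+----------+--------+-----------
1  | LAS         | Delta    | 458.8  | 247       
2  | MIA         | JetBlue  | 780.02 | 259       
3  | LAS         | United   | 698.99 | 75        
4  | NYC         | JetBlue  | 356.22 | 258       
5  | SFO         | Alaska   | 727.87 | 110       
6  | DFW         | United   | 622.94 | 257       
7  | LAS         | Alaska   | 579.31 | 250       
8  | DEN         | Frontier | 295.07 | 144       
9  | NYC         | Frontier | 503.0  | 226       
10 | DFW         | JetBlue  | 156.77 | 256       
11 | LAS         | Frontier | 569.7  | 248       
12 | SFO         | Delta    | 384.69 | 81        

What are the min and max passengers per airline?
SELECT airline, MIN(passengers), MAX(passengers)
FROM flights
GROUP BY airline

Result:
  Alaska: min=110, max=250
  Delta: min=81, max=247
  Frontier: min=144, max=248
  JetBlue: min=256, max=259
  United: min=75, max=257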